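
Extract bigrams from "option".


Word: "option" (length 6)
Number of bigrams = 6 - 2 + 1 = 5
  Position 0: "op"
  Position 1: "pt"
  Position 2: "ti"
  Position 3: "io"
  Position 4: "on"
Bigrams = "op", "pt", "ti", "io", "on"


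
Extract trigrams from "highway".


Word: "highway" (length 7)
Number of trigrams = 7 - 3 + 1 = 5
  Position 0: "hig"
  Position 1: "igh"
  Position 2: "ghw"
  Position 3: "hwa"
  Position 4: "way"
Trigrams = "hig", "igh", "ghw", "hwa", "way"


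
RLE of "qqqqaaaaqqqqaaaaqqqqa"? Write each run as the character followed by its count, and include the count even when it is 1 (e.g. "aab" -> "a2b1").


String: "qqqqaaaaqqqqaaaaqqqqa"
Scanning for consecutive runs:
  'q' x 4
  'a' x 4
  'q' x 4
  'a' x 4
  'q' x 4
  'a' x 1
RLE = "q4a4q4a4q4a1"


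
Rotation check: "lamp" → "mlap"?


Word: "lamp", Candidate: "mlap"
Method: check if candidate is substring of word+word
"lamplamp" contains "mlap"? No
Is rotation = No


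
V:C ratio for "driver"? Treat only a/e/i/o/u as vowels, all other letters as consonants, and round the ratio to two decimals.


Word: "driver"
Vowels (a,e,i,o,u): 2
Consonants: 4
Ratio = 2/4
= 0.50


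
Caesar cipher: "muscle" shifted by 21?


Word: "muscle"
Shift: 21
Each letter → (letter + shift) mod 26:
  'm' (12) + 21 = 7 → 'h'
  'u' (20) + 21 = 15 → 'p'
  's' (18) + 21 = 13 → 'n'
  'c' (2) + 21 = 23 → 'x'
  'l' (11) + 21 = 6 → 'g'
  'e' (4) + 21 = 25 → 'z'
Result = "hpnxgz"


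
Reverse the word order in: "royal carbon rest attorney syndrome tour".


Original: "royal carbon rest attorney syndrome tour"
Words (1..n): royal | carbon | rest | attorney | syndrome | tour
Reversed (n..1): tour | syndrome | attorney | rest | carbon | royal
Result = "tour syndrome attorney rest carbon royal"


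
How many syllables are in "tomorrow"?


Word: "tomorrow"
Syllable breakdown: to · mor · row
Counting: 3 parts
= 3 syllables


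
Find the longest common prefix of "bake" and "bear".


Word 1: "bake"
Word 2: "bear"
Comparing from start:
  Pos 0: 'b' == 'b'
  Pos 1: 'a' != 'e' (stop)
LCP = "b" (length 1)


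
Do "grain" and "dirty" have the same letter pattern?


Pattern of "grain": [0, 1, 2, 3, 4]
Pattern of "dirty": [0, 1, 2, 3, 4]
Patterns match
Same pattern = Yes


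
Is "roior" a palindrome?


Word: "roior"
Reversed: "roior"
Forward == Backward? roior == roior
Palindrome = Yes


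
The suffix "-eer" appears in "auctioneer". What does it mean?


Suffix: -eer
Example: auctioneer (auction + -eer)
Meaning = one who is concerned with


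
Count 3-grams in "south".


Word: "south" (length 5)
Number of 3-grams = length - 3 + 1 = 5 - 3 + 1
= 3


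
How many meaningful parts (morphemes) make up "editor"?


Word: "editor"
Morphemes: edit | -or
Each morpheme carries meaning
= 2 morphemes


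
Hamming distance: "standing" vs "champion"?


Comparing character by character (same length = 8):
  Pos 0: 's' vs 'c' !=
  Pos 1: 't' vs 'h' !=
  Pos 2: 'a' vs 'a' =
  Pos 3: 'n' vs 'm' !=
  Pos 4: 'd' vs 'p' !=
  Pos 5: 'i' vs 'i' =
  Pos 6: 'n' vs 'o' !=
  Pos 7: 'g' vs 'n' !=
Hamming distance = 6


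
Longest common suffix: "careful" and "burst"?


Word 1: "careful"
Word 2: "burst"
Comparing from end:
  Pos -1: 'l' != 't' (stop)
LCS = "" (length 0)


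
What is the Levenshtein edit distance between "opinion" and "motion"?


Word 1: "opinion" (length 7)
Word 2: "motion" (length 6)
One optimal edit sequence (insert/delete/substitute each cost 1):
  1. delete 'o'  (+1)
  2. substitute 'p' -> 'm'  (+1)
  3. substitute 'i' -> 'o'  (+1)
  4. substitute 'n' -> 't'  (+1)
  5. keep 'i'
  6. keep 'o'
  7. keep 'n'
Total edit operations: 4
Edit distance = 4


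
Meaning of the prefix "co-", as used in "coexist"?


Prefix: co-
Example: coexist (co- + exist)
Meaning = together


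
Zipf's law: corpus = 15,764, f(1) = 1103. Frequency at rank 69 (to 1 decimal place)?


Zipf's law: f(r) = f(1) / r
f(1) = 1103
f(69) = 1103 / 69
= 16.0 occurrences


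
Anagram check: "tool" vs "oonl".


Word 1: "tool" → sorted: loot
Word 2: "oonl" → sorted: lnoo
Same letters? loot != lnoo
Anagram = No


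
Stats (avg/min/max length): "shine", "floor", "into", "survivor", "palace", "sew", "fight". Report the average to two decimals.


Lengths: "shine"=5, "floor"=5, "into"=4, "survivor"=8, "palace"=6, "sew"=3, "fight"=5
Sum = 36, Count = 7
Average = 36/7 = 5.14
= avg=5.14, min=3, max=8


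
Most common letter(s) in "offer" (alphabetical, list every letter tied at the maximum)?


Word: "offer"
Letter counts:
  'e': 1
  'f': 2
  'o': 1
  'r': 1
Maximum count = 2
Most frequent = 'f' (2 times each)


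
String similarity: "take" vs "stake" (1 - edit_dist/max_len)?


Word 1: "take" (length 4)
Word 2: "stake" (length 5)
One optimal edit sequence:
  1. insert 's'  (+1)
  2. keep 't'
  3. keep 'a'
  4. keep 'k'
  5. keep 'e'
Edit distance = 1
Max length = max(4, 5) = 5
Similarity = 1 - 1/5
= 0.8000


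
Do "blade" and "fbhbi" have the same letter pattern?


Pattern of "blade": [0, 1, 2, 3, 4]
Pattern of "fbhbi": [0, 1, 2, 1, 3]
Patterns do not match
Same pattern = No


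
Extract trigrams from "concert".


Word: "concert" (length 7)
Number of trigrams = 7 - 3 + 1 = 5
  Position 0: "con"
  Position 1: "onc"
  Position 2: "nce"
  Position 3: "cer"
  Position 4: "ert"
Trigrams = "con", "onc", "nce", "cer", "ert"


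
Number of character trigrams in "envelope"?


Word: "envelope" (length 8)
Number of 3-grams = length - 3 + 1 = 8 - 3 + 1
= 6


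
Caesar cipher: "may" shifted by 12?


Word: "may"
Shift: 12
Each letter → (letter + shift) mod 26:
  'm' (12) + 12 = 24 → 'y'
  'a' (0) + 12 = 12 → 'm'
  'y' (24) + 12 = 10 → 'k'
Result = "ymk"


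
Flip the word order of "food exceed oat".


Original: "food exceed oat"
Words (1..n): food | exceed | oat
Reversed (n..1): oat | exceed | food
Result = "oat exceed food"


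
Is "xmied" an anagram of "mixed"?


Word 1: "mixed" → sorted: deimx
Word 2: "xmied" → sorted: deimx
Same letters? deimx == deimx
Anagram = Yes


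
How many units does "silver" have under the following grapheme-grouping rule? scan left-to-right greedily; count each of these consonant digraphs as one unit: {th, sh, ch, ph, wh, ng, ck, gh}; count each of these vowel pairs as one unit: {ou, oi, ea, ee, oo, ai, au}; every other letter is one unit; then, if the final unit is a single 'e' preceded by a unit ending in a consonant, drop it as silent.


Word: "silver" (6 letters)
Left-to-right scan:
  (1) 's' (letter)
  (2) 'i' (letter)
  (3) 'l' (letter)
  (4) 'v' (letter)
  (5) 'e' (letter)
  (6) 'r' (letter)
Units from scan: 6
Sound units = 6 units


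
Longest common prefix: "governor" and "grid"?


Word 1: "governor"
Word 2: "grid"
Comparing from start:
  Pos 0: 'g' == 'g'
  Pos 1: 'o' != 'r' (stop)
LCP = "g" (length 1)


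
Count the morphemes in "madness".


Word: "madness"
Morphemes: mad + -ness
Each morpheme carries meaning
= 2 morphemes


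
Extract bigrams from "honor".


Word: "honor" (length 5)
Number of bigrams = 5 - 2 + 1 = 4
  Position 0: "ho"
  Position 1: "on"
  Position 2: "no"
  Position 3: "or"
Bigrams = "ho", "on", "no", "or"


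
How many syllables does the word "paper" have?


Word: "paper"
Syllable breakdown: pa-per
Counting: 2 parts
= 2 syllables


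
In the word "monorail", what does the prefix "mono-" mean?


Prefix: mono-
As in: monorail -> mono- + rail
Meaning = one


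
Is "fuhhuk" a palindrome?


Word: "fuhhuk"
Reversed: "kuhhuf"
Forward == Backward? fuhhuk != kuhhuf
Palindrome = No


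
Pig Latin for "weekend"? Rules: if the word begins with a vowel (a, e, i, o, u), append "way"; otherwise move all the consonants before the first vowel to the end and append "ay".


Word: "weekend"
Starts with consonant(s) → move to end, add 'ay'
Consonant cluster: "w"
Pig Latin = "eekendway"


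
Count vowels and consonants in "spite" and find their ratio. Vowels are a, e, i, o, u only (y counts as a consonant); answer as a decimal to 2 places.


Word: "spite"
Vowels (a,e,i,o,u): 2
Consonants: 3
Ratio = 2/3
= 0.67


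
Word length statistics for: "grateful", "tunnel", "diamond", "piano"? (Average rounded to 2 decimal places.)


Lengths: "grateful"=8, "tunnel"=6, "diamond"=7, "piano"=5
Sum = 26, Count = 4
Average = 26/4 = 6.50
= avg=6.50, min=5, max=8


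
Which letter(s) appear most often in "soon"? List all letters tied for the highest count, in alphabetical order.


Word: "soon"
Letter counts:
  'n': 1
  'o': 2
  's': 1
Maximum count = 2
Most frequent = 'o' (2 times each)


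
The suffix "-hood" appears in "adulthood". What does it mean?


Suffix: -hood
Example: adulthood (adult + -hood)
Meaning = state / condition


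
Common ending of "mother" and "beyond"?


Word 1: "mother"
Word 2: "beyond"
Comparing from end:
  Pos -1: 'r' != 'd' (stop)
LCS = "" (length 0)


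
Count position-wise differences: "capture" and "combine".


Comparing character by character (same length = 7):
  Pos 0: 'c' vs 'c' =
  Pos 1: 'a' vs 'o' !=
  Pos 2: 'p' vs 'm' !=
  Pos 3: 't' vs 'b' !=
  Pos 4: 'u' vs 'i' !=
  Pos 5: 'r' vs 'n' !=
  Pos 6: 'e' vs 'e' =
Hamming distance = 5


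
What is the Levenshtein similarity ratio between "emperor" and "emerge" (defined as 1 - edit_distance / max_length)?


Word 1: "emperor" (length 7)
Word 2: "emerge" (length 6)
One optimal edit sequence:
  1. keep 'e'
  2. keep 'm'
  3. delete 'p'  (+1)
  4. keep 'e'
  5. keep 'r'
  6. substitute 'o' -> 'g'  (+1)
  7. substitute 'r' -> 'e'  (+1)
Edit distance = 3
Max length = max(7, 6) = 7
Similarity = 1 - 3/7
= 0.5714


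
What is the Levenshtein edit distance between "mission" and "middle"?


Word 1: "mission" (length 7)
Word 2: "middle" (length 6)
One optimal edit sequence (insert/delete/substitute each cost 1):
  1. keep 'm'
  2. keep 'i'
  3. delete 's'  (+1)
  4. substitute 's' -> 'd'  (+1)
  5. substitute 'i' -> 'd'  (+1)
  6. substitute 'o' -> 'l'  (+1)
  7. substitute 'n' -> 'e'  (+1)
Total edit operations: 5
Edit distance = 5


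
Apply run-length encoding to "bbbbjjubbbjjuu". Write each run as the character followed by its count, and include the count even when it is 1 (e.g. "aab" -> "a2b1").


String: "bbbbjjubbbjjuu"
Scanning for consecutive runs:
  'b' x 4
  'j' x 2
  'u' x 1
  'b' x 3
  'j' x 2
  'u' x 2
RLE = "b4j2u1b3j2u2"


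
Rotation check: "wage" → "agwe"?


Word: "wage", Candidate: "agwe"
Method: check if candidate is substring of word+word
"wagewage" contains "agwe"? No
Is rotation = No


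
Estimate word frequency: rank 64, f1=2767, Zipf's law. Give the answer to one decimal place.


Zipf's law: f(r) = f(1) / r
f(1) = 2767
f(64) = 2767 / 64
= 43.2 occurrences


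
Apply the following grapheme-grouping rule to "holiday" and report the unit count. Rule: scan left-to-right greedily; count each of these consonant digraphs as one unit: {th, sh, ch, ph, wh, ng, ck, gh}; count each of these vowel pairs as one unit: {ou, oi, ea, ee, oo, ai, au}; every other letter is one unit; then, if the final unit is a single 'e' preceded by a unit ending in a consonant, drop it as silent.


Word: "holiday" (7 letters)
Left-to-right scan:
  (1) 'h' (letter)
  (2) 'o' (letter)
  (3) 'l' (letter)
  (4) 'i' (letter)
  (5) 'd' (letter)
  (6) 'a' (letter)
  (7) 'y' (letter)
Units from scan: 7
Sound units = 7 units


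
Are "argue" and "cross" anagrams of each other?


Word 1: "argue" → sorted: aegru
Word 2: "cross" → sorted: corss
Same letters? aegru != corss
Anagram = No


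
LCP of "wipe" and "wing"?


Word 1: "wipe"
Word 2: "wing"
Comparing from start:
  Pos 0: 'w' == 'w'
  Pos 1: 'i' == 'i'
  Pos 2: 'p' != 'n' (stop)
LCP = "wi" (length 2)


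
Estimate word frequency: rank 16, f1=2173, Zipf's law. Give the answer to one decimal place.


Zipf's law: f(r) = f(1) / r
f(1) = 2173
f(16) = 2173 / 16
= 135.8 occurrences


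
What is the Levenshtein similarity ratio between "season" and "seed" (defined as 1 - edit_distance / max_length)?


Word 1: "season" (length 6)
Word 2: "seed" (length 4)
One optimal edit sequence:
  1. keep 's'
  2. keep 'e'
  3. delete 'a'  (+1)
  4. delete 's'  (+1)
  5. substitute 'o' -> 'e'  (+1)
  6. substitute 'n' -> 'd'  (+1)
Edit distance = 4
Max length = max(6, 4) = 6
Similarity = 1 - 4/6
= 0.3333


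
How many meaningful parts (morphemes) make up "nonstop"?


Word: "nonstop"
Morphemes: non- + stop
Each morpheme carries meaning
= 2 morphemes


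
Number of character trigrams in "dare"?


Word: "dare" (length 4)
Number of 3-grams = length - 3 + 1 = 4 - 3 + 1
= 2


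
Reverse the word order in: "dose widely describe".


Original: "dose widely describe"
Words (1..n): dose | widely | describe
Reversed (n..1): describe | widely | dose
Result = "describe widely dose"


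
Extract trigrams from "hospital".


Word: "hospital" (length 8)
Number of trigrams = 8 - 3 + 1 = 6
  Position 0: "hos"
  Position 1: "osp"
  Position 2: "spi"
  Position 3: "pit"
  Position 4: "ita"
  Position 5: "tal"
Trigrams = "hos", "osp", "spi", "pit", "ita", "tal"


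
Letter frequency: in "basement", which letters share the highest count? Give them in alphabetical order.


Word: "basement"
Letter counts:
  'a': 1
  'b': 1
  'e': 2
  'm': 1
  'n': 1
  's': 1
  't': 1
Maximum count = 2
Most frequent = 'e' (2 times each)


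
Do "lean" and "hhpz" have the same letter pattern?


Pattern of "lean": [0, 1, 2, 3]
Pattern of "hhpz": [0, 0, 1, 2]
Patterns do not match
Same pattern = No


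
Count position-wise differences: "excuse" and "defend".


Comparing character by character (same length = 6):
  Pos 0: 'e' vs 'd' !=
  Pos 1: 'x' vs 'e' !=
  Pos 2: 'c' vs 'f' !=
  Pos 3: 'u' vs 'e' !=
  Pos 4: 's' vs 'n' !=
  Pos 5: 'e' vs 'd' !=
Hamming distance = 6


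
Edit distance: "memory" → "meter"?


Word 1: "memory" (length 6)
Word 2: "meter" (length 5)
One optimal edit sequence (insert/delete/substitute each cost 1):
  1. keep 'm'
  2. keep 'e'
  3. substitute 'm' -> 't'  (+1)
  4. substitute 'o' -> 'e'  (+1)
  5. keep 'r'
  6. delete 'y'  (+1)
Total edit operations: 3
Edit distance = 3


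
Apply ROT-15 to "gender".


Word: "gender"
Shift: 15
Each letter → (letter + shift) mod 26:
  'g' (6) + 15 = 21 → 'v'
  'e' (4) + 15 = 19 → 't'
  'n' (13) + 15 = 2 → 'c'
  'd' (3) + 15 = 18 → 's'
  'e' (4) + 15 = 19 → 't'
  'r' (17) + 15 = 6 → 'g'
Result = "vtcstg"


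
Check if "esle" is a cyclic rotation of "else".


Word: "else", Candidate: "esle"
Method: check if candidate is substring of word+word
"elseelse" contains "esle"? No
Is rotation = No


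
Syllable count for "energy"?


Word: "energy"
Syllable breakdown: en · er · gy
Counting: 3 parts
= 3 syllables


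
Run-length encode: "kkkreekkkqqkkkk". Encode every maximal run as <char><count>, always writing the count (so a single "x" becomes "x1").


String: "kkkreekkkqqkkkk"
Scanning for consecutive runs:
  'k' x 3
  'r' x 1
  'e' x 2
  'k' x 3
  'q' x 2
  'k' x 4
RLE = "k3r1e2k3q2k4"


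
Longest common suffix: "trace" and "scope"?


Word 1: "trace"
Word 2: "scope"
Comparing from end:
  Pos -1: 'e' == 'e'
  Pos -2: 'c' != 'p' (stop)
LCS = "e" (length 1)


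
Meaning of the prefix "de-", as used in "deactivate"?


Prefix: de-
As in: deactivate -> de- + activate
Meaning = remove / reverse


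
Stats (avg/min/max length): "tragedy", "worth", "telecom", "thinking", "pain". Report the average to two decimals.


Lengths: "tragedy"=7, "worth"=5, "telecom"=7, "thinking"=8, "pain"=4
Sum = 31, Count = 5
Average = 31/5 = 6.20
= avg=6.20, min=4, max=8


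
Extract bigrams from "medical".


Word: "medical" (length 7)
Number of bigrams = 7 - 2 + 1 = 6
  Position 0: "me"
  Position 1: "ed"
  Position 2: "di"
  Position 3: "ic"
  Position 4: "ca"
  Position 5: "al"
Bigrams = "me", "ed", "di", "ic", "ca", "al"


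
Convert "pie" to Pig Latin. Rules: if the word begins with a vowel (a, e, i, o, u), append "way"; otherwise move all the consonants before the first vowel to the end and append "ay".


Word: "pie"
Starts with consonant(s) → move to end, add 'ay'
Consonant cluster: "p"
Pig Latin = "iepay"


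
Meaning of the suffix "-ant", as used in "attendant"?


Suffix: -ant
Example: attendant (attend + -ant)
Meaning = one who / that which


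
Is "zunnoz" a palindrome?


Word: "zunnoz"
Reversed: "zonnuz"
Forward == Backward? zunnoz != zonnuz
Palindrome = No


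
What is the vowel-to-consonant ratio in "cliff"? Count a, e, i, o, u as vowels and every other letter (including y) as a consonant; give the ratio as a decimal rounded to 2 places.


Word: "cliff"
Vowels (a,e,i,o,u): 1
Consonants: 4
Ratio = 1/4
= 0.25


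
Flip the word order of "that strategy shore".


Original: "that strategy shore"
Words (1..n): that | strategy | shore
Reversed (n..1): shore | strategy | that
Result = "shore strategy that"


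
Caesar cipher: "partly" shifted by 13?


Word: "partly"
Shift: 13
Each letter → (letter + shift) mod 26:
  'p' (15) + 13 = 2 → 'c'
  'a' (0) + 13 = 13 → 'n'
  'r' (17) + 13 = 4 → 'e'
  't' (19) + 13 = 6 → 'g'
  'l' (11) + 13 = 24 → 'y'
  'y' (24) + 13 = 11 → 'l'
Result = "cnegyl"


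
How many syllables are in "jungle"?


Word: "jungle"
Syllable breakdown: jun-gle
Counting: 2 parts
= 2 syllables


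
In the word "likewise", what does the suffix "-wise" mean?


Suffix: -wise
Example: likewise = like + -wise
Meaning = in the manner of


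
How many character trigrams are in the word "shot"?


Word: "shot" (length 4)
Number of 3-grams = length - 3 + 1 = 4 - 3 + 1
= 2


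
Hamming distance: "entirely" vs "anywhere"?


Comparing character by character (same length = 8):
  Pos 0: 'e' vs 'a' !=
  Pos 1: 'n' vs 'n' =
  Pos 2: 't' vs 'y' !=
  Pos 3: 'i' vs 'w' !=
  Pos 4: 'r' vs 'h' !=
  Pos 5: 'e' vs 'e' =
  Pos 6: 'l' vs 'r' !=
  Pos 7: 'y' vs 'e' !=
Hamming distance = 6


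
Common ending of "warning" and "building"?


Word 1: "warning"
Word 2: "building"
Comparing from end:
  Pos -1: 'g' == 'g'
  Pos -2: 'n' == 'n'
  Pos -3: 'i' == 'i'
  Pos -4: 'n' != 'd' (stop)
LCS = "ing" (length 3)


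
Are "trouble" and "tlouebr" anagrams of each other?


Word 1: "trouble" → sorted: belortu
Word 2: "tlouebr" → sorted: belortu
Same letters? belortu == belortu
Anagram = Yes


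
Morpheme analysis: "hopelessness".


Word: "hopelessness"
Morphemes: hope + -less + -ness
Each morpheme carries meaning
= 3 morphemes


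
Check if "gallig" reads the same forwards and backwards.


Word: "gallig"
Reversed: "gillag"
Forward == Backward? gallig != gillag
Palindrome = No


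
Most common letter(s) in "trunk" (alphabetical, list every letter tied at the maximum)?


Word: "trunk"
Letter counts:
  'k': 1
  'n': 1
  'r': 1
  't': 1
  'u': 1
Maximum count = 1
Most frequent = 'k', 'n', 'r', 't', 'u' (1 time each)


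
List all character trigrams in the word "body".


Word: "body" (length 4)
Number of trigrams = 4 - 3 + 1 = 2
  Position 0: "bod"
  Position 1: "ody"
Trigrams = "bod", "ody"


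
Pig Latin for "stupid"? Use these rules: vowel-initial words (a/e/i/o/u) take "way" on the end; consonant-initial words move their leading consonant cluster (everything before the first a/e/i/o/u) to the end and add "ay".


Word: "stupid"
Starts with consonant(s) → move to end, add 'ay'
Consonant cluster: "st"
Pig Latin = "upidstay"


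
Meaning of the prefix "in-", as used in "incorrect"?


Prefix: in-
As in: incorrect -> in- + correct
Meaning = not / into


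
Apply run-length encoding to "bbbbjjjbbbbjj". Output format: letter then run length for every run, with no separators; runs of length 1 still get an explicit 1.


String: "bbbbjjjbbbbjj"
Scanning for consecutive runs:
  'b' x 4
  'j' x 3
  'b' x 4
  'j' x 2
RLE = "b4j3b4j2"


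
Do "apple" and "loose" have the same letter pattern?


Pattern of "apple": [0, 1, 1, 2, 3]
Pattern of "loose": [0, 1, 1, 2, 3]
Patterns match
Same pattern = Yes


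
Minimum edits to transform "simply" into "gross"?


Word 1: "simply" (length 6)
Word 2: "gross" (length 5)
One optimal edit sequence (insert/delete/substitute each cost 1):
  1. delete 's'  (+1)
  2. substitute 'i' -> 'g'  (+1)
  3. substitute 'm' -> 'r'  (+1)
  4. substitute 'p' -> 'o'  (+1)
  5. substitute 'l' -> 's'  (+1)
  6. substitute 'y' -> 's'  (+1)
Total edit operations: 6
Edit distance = 6


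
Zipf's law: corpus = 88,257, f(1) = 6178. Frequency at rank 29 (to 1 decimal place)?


Zipf's law: f(r) = f(1) / r
f(1) = 6178
f(29) = 6178 / 29
= 213.0 occurrences


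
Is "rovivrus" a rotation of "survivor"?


Word: "survivor", Candidate: "rovivrus"
Method: check if candidate is substring of word+word
"survivorsurvivor" contains "rovivrus"? No
Is rotation = No


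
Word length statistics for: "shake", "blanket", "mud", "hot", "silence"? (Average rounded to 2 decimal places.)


Lengths: "shake"=5, "blanket"=7, "mud"=3, "hot"=3, "silence"=7
Sum = 25, Count = 5
Average = 25/5 = 5.00
= avg=5.00, min=3, max=7


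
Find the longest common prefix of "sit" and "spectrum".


Word 1: "sit"
Word 2: "spectrum"
Comparing from start:
  Pos 0: 's' == 's'
  Pos 1: 'i' != 'p' (stop)
LCP = "s" (length 1)


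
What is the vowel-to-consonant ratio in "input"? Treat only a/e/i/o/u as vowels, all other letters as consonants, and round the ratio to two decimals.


Word: "input"
Vowels (a,e,i,o,u): 2
Consonants: 3
Ratio = 2/3
= 0.67


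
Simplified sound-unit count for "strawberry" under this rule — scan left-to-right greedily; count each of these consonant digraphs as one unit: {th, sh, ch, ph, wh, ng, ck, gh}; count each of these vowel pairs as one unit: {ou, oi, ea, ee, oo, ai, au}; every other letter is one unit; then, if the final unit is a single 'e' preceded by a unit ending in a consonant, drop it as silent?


Word: "strawberry" (10 letters)
Left-to-right scan:
  (1) 's' (letter)
  (2) 't' (letter)
  (3) 'r' (letter)
  (4) 'a' (letter)
  (5) 'w' (letter)
  (6) 'b' (letter)
  (7) 'e' (letter)
  (8) 'r' (letter)
  (9) 'r' (letter)
  (10) 'y' (letter)
Units from scan: 10
Sound units = 10 units


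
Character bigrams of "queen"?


Word: "queen" (length 5)
Number of bigrams = 5 - 2 + 1 = 4
  Position 0: "qu"
  Position 1: "ue"
  Position 2: "ee"
  Position 3: "en"
Bigrams = "qu", "ue", "ee", "en"


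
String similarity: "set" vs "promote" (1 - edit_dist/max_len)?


Word 1: "set" (length 3)
Word 2: "promote" (length 7)
One optimal edit sequence:
  1. insert 'p'  (+1)
  2. insert 'r'  (+1)
  3. insert 'o'  (+1)
  4. substitute 's' -> 'm'  (+1)
  5. substitute 'e' -> 'o'  (+1)
  6. keep 't'
  7. insert 'e'  (+1)
Edit distance = 6
Max length = max(3, 7) = 7
Similarity = 1 - 6/7
= 0.1429


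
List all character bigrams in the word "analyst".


Word: "analyst" (length 7)
Number of bigrams = 7 - 2 + 1 = 6
  Position 0: "an"
  Position 1: "na"
  Position 2: "al"
  Position 3: "ly"
  Position 4: "ys"
  Position 5: "st"
Bigrams = "an", "na", "al", "ly", "ys", "st"


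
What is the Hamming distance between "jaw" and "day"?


Comparing character by character (same length = 3):
  Pos 0: 'j' vs 'd' !=
  Pos 1: 'a' vs 'a' =
  Pos 2: 'w' vs 'y' !=
Hamming distance = 2


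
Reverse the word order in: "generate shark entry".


Original: "generate shark entry"
Words (1..n): generate | shark | entry
Reversed (n..1): entry | shark | generate
Result = "entry shark generate"


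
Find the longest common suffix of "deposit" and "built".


Word 1: "deposit"
Word 2: "built"
Comparing from end:
  Pos -1: 't' == 't'
  Pos -2: 'i' != 'l' (stop)
LCS = "t" (length 1)


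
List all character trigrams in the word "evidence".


Word: "evidence" (length 8)
Number of trigrams = 8 - 3 + 1 = 6
  Position 0: "evi"
  Position 1: "vid"
  Position 2: "ide"
  Position 3: "den"
  Position 4: "enc"
  Position 5: "nce"
Trigrams = "evi", "vid", "ide", "den", "enc", "nce"


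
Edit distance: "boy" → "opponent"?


Word 1: "boy" (length 3)
Word 2: "opponent" (length 8)
One optimal edit sequence (insert/delete/substitute each cost 1):
  1. insert 'o'  (+1)
  2. insert 'p'  (+1)
  3. substitute 'b' -> 'p'  (+1)
  4. keep 'o'
  5. insert 'n'  (+1)
  6. insert 'e'  (+1)
  7. insert 'n'  (+1)
  8. substitute 'y' -> 't'  (+1)
Total edit operations: 7
Edit distance = 7


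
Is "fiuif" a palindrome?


Word: "fiuif"
Reversed: "fiuif"
Forward == Backward? fiuif == fiuif
Palindrome = Yes


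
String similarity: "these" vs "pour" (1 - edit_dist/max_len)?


Word 1: "these" (length 5)
Word 2: "pour" (length 4)
One optimal edit sequence:
  1. delete 't'  (+1)
  2. substitute 'h' -> 'p'  (+1)
  3. substitute 'e' -> 'o'  (+1)
  4. substitute 's' -> 'u'  (+1)
  5. substitute 'e' -> 'r'  (+1)
Edit distance = 5
Max length = max(5, 4) = 5
Similarity = 1 - 5/5
= 0.0000


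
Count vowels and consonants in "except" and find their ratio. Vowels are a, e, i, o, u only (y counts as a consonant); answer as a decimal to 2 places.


Word: "except"
Vowels (a,e,i,o,u): 2
Consonants: 4
Ratio = 2/4
= 0.50


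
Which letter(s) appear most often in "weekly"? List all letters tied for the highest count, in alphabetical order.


Word: "weekly"
Letter counts:
  'e': 2
  'k': 1
  'l': 1
  'w': 1
  'y': 1
Maximum count = 2
Most frequent = 'e' (2 times each)


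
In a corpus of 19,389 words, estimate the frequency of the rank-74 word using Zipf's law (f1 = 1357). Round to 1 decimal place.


Zipf's law: f(r) = f(1) / r
f(1) = 1357
f(74) = 1357 / 74
= 18.3 occurrences


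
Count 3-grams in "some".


Word: "some" (length 4)
Number of 3-grams = length - 3 + 1 = 4 - 3 + 1
= 2


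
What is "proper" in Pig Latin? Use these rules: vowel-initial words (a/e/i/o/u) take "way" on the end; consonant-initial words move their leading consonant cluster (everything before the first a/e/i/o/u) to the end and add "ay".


Word: "proper"
Starts with consonant(s) → move to end, add 'ay'
Consonant cluster: "pr"
Pig Latin = "operpray"


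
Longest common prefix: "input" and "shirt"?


Word 1: "input"
Word 2: "shirt"
Comparing from start:
  Pos 0: 'i' != 's' (stop)
LCP = "" (length 0)


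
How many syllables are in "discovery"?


Word: "discovery"
Syllable breakdown: dis / cov / er / y
Counting: 4 parts
= 4 syllables


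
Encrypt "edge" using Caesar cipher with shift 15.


Word: "edge"
Shift: 15
Each letter → (letter + shift) mod 26:
  'e' (4) + 15 = 19 → 't'
  'd' (3) + 15 = 18 → 's'
  'g' (6) + 15 = 21 → 'v'
  'e' (4) + 15 = 19 → 't'
Result = "tsvt"


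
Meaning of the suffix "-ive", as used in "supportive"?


Suffix: -ive
Example: supportive = support + -ive
Meaning = tending to


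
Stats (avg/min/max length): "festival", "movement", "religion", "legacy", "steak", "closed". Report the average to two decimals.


Lengths: "festival"=8, "movement"=8, "religion"=8, "legacy"=6, "steak"=5, "closed"=6
Sum = 41, Count = 6
Average = 41/6 = 6.83
= avg=6.83, min=5, max=8


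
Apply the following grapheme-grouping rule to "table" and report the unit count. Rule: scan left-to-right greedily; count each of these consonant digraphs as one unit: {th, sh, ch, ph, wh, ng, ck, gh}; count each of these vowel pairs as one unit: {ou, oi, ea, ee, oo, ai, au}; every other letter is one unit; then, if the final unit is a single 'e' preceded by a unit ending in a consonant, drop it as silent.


Word: "table" (5 letters)
Left-to-right scan:
  (1) 't' (letter)
  (2) 'a' (letter)
  (3) 'b' (letter)
  (4) 'l' (letter)
  (5) 'e' (letter)
Units from scan: 5
Final unit is 'e' after a consonant -> drop as silent (-1)
Sound units = 4 units


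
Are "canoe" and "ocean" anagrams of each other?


Word 1: "canoe" → sorted: aceno
Word 2: "ocean" → sorted: aceno
Same letters? aceno == aceno
Anagram = Yes


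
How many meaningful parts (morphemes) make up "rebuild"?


Word: "rebuild"
Morphemes: re- / build
Each morpheme carries meaning
= 2 morphemes


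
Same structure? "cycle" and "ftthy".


Pattern of "cycle": [0, 1, 0, 2, 3]
Pattern of "ftthy": [0, 1, 1, 2, 3]
Patterns do not match
Same pattern = No


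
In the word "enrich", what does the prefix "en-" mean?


Prefix: en-
Example: enrich = en- + rich
Meaning = cause to / put into


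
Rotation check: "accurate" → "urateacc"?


Word: "accurate", Candidate: "urateacc"
Method: check if candidate is substring of word+word
"accurateaccurate" contains "urateacc"? Yes
Is rotation = Yes


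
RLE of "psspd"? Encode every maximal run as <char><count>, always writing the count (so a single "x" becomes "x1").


String: "psspd"
Scanning for consecutive runs:
  'p' x 1
  's' x 2
  'p' x 1
  'd' x 1
RLE = "p1s2p1d1"


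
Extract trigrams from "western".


Word: "western" (length 7)
Number of trigrams = 7 - 3 + 1 = 5
  Position 0: "wes"
  Position 1: "est"
  Position 2: "ste"
  Position 3: "ter"
  Position 4: "ern"
Trigrams = "wes", "est", "ste", "ter", "ern"


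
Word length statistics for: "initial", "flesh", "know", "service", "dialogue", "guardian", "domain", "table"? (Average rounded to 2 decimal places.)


Lengths: "initial"=7, "flesh"=5, "know"=4, "service"=7, "dialogue"=8, "guardian"=8, "domain"=6, "table"=5
Sum = 50, Count = 8
Average = 50/8 = 6.25
= avg=6.25, min=4, max=8


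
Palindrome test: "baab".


Word: "baab"
Reversed: "baab"
Forward == Backward? baab == baab
Palindrome = Yes


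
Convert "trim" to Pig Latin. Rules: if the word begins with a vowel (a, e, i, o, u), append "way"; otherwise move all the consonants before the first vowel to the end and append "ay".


Word: "trim"
Starts with consonant(s) → move to end, add 'ay'
Consonant cluster: "tr"
Pig Latin = "imtray"


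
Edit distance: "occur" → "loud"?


Word 1: "occur" (length 5)
Word 2: "loud" (length 4)
One optimal edit sequence (insert/delete/substitute each cost 1):
  1. delete 'o'  (+1)
  2. substitute 'c' -> 'l'  (+1)
  3. substitute 'c' -> 'o'  (+1)
  4. keep 'u'
  5. substitute 'r' -> 'd'  (+1)
Total edit operations: 4
Edit distance = 4


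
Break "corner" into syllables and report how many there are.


Word: "corner"
Syllable breakdown: cor-ner
Counting: 2 parts
= 2 syllables


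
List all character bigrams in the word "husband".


Word: "husband" (length 7)
Number of bigrams = 7 - 2 + 1 = 6
  Position 0: "hu"
  Position 1: "us"
  Position 2: "sb"
  Position 3: "ba"
  Position 4: "an"
  Position 5: "nd"
Bigrams = "hu", "us", "sb", "ba", "an", "nd"


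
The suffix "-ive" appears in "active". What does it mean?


Suffix: -ive
Example: active (act + -ive)
Meaning = tending to


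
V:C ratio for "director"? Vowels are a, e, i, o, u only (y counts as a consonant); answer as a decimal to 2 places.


Word: "director"
Vowels (a,e,i,o,u): 3
Consonants: 5
Ratio = 3/5
= 0.60


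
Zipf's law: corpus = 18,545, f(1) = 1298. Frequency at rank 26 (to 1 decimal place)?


Zipf's law: f(r) = f(1) / r
f(1) = 1298
f(26) = 1298 / 26
= 49.9 occurrences


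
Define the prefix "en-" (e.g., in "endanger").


Prefix: en-
As in: endanger -> en- + danger
Meaning = cause to / put into


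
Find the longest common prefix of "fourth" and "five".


Word 1: "fourth"
Word 2: "five"
Comparing from start:
  Pos 0: 'f' == 'f'
  Pos 1: 'o' != 'i' (stop)
LCP = "f" (length 1)


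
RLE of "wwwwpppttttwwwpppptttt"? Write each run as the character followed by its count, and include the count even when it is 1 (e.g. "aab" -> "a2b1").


String: "wwwwpppttttwwwpppptttt"
Scanning for consecutive runs:
  'w' x 4
  'p' x 3
  't' x 4
  'w' x 3
  'p' x 4
  't' x 4
RLE = "w4p3t4w3p4t4"


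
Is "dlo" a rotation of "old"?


Word: "old", Candidate: "dlo"
Method: check if candidate is substring of word+word
"oldold" contains "dlo"? No
Is rotation = No


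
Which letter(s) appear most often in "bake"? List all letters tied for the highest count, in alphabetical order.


Word: "bake"
Letter counts:
  'a': 1
  'b': 1
  'e': 1
  'k': 1
Maximum count = 1
Most frequent = 'a', 'b', 'e', 'k' (1 time each)


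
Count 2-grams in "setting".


Word: "setting" (length 7)
Number of 2-grams = length - 2 + 1 = 7 - 2 + 1
= 6


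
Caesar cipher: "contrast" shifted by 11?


Word: "contrast"
Shift: 11
Each letter → (letter + shift) mod 26:
  'c' (2) + 11 = 13 → 'n'
  'o' (14) + 11 = 25 → 'z'
  'n' (13) + 11 = 24 → 'y'
  't' (19) + 11 = 4 → 'e'
  'r' (17) + 11 = 2 → 'c'
  'a' (0) + 11 = 11 → 'l'
  's' (18) + 11 = 3 → 'd'
  't' (19) + 11 = 4 → 'e'
Result = "nzyeclde"


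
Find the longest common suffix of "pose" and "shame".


Word 1: "pose"
Word 2: "shame"
Comparing from end:
  Pos -1: 'e' == 'e'
  Pos -2: 's' != 'm' (stop)
LCS = "e" (length 1)


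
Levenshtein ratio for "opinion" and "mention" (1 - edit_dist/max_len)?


Word 1: "opinion" (length 7)
Word 2: "mention" (length 7)
One optimal edit sequence:
  1. substitute 'o' -> 'm'  (+1)
  2. substitute 'p' -> 'e'  (+1)
  3. substitute 'i' -> 'n'  (+1)
  4. substitute 'n' -> 't'  (+1)
  5. keep 'i'
  6. keep 'o'
  7. keep 'n'
Edit distance = 4
Max length = max(7, 7) = 7
Similarity = 1 - 4/7
= 0.4286


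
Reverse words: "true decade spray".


Original: "true decade spray"
Words (1..n): true | decade | spray
Reversed (n..1): spray | decade | true
Result = "spray decade true"


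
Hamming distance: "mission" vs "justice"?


Comparing character by character (same length = 7):
  Pos 0: 'm' vs 'j' !=
  Pos 1: 'i' vs 'u' !=
  Pos 2: 's' vs 's' =
  Pos 3: 's' vs 't' !=
  Pos 4: 'i' vs 'i' =
  Pos 5: 'o' vs 'c' !=
  Pos 6: 'n' vs 'e' !=
Hamming distance = 5


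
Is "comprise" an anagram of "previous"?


Word 1: "previous" → sorted: eioprsuv
Word 2: "comprise" → sorted: ceimoprs
Same letters? eioprsuv != ceimoprs
Anagram = No


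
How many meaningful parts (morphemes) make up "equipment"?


Word: "equipment"
Morphemes: equip / -ment
Each morpheme carries meaning
= 2 morphemes


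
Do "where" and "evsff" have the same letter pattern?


Pattern of "where": [0, 1, 2, 3, 2]
Pattern of "evsff": [0, 1, 2, 3, 3]
Patterns do not match
Same pattern = No


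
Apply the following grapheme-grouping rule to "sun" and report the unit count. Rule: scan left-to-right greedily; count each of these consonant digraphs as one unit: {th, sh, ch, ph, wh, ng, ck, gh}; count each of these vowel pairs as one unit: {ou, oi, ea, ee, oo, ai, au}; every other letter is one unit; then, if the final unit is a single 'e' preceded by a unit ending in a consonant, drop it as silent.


Word: "sun" (3 letters)
Left-to-right scan:
  1. 's' (letter)
  2. 'u' (letter)
  3. 'n' (letter)
Units from scan: 3
Sound units = 3 units


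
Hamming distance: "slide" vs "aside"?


Comparing character by character (same length = 5):
  Pos 0: 's' vs 'a' !=
  Pos 1: 'l' vs 's' !=
  Pos 2: 'i' vs 'i' =
  Pos 3: 'd' vs 'd' =
  Pos 4: 'e' vs 'e' =
Hamming distance = 2


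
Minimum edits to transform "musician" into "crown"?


Word 1: "musician" (length 8)
Word 2: "crown" (length 5)
One optimal edit sequence (insert/delete/substitute each cost 1):
  1. delete 'm'  (+1)
  2. delete 'u'  (+1)
  3. delete 's'  (+1)
  4. substitute 'i' -> 'c'  (+1)
  5. substitute 'c' -> 'r'  (+1)
  6. substitute 'i' -> 'o'  (+1)
  7. substitute 'a' -> 'w'  (+1)
  8. keep 'n'
Total edit operations: 7
Edit distance = 7


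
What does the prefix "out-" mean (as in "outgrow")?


Prefix: out-
Example: outgrow (out- + grow)
Meaning = surpass


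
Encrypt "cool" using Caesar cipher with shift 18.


Word: "cool"
Shift: 18
Each letter → (letter + shift) mod 26:
  'c' (2) + 18 = 20 → 'u'
  'o' (14) + 18 = 6 → 'g'
  'o' (14) + 18 = 6 → 'g'
  'l' (11) + 18 = 3 → 'd'
Result = "uggd"


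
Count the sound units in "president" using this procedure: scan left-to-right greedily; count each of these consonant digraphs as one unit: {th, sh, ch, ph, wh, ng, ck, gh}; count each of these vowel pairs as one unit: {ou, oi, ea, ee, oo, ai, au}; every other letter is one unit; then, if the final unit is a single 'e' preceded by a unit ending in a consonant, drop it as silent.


Word: "president" (9 letters)
Left-to-right scan:
  1. 'p' (letter)
  2. 'r' (letter)
  3. 'e' (letter)
  4. 's' (letter)
  5. 'i' (letter)
  6. 'd' (letter)
  7. 'e' (letter)
  8. 'n' (letter)
  9. 't' (letter)
Units from scan: 9
Sound units = 9 units


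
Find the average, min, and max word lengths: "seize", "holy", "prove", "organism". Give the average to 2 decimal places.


Lengths: "seize"=5, "holy"=4, "prove"=5, "organism"=8
Sum = 22, Count = 4
Average = 22/4 = 5.50
= avg=5.50, min=4, max=8


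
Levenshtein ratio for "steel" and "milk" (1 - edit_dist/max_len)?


Word 1: "steel" (length 5)
Word 2: "milk" (length 4)
One optimal edit sequence:
  1. delete 's'  (+1)
  2. substitute 't' -> 'm'  (+1)
  3. substitute 'e' -> 'i'  (+1)
  4. substitute 'e' -> 'l'  (+1)
  5. substitute 'l' -> 'k'  (+1)
Edit distance = 5
Max length = max(5, 4) = 5
Similarity = 1 - 5/5
= 0.0000


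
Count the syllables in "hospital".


Word: "hospital"
Syllable breakdown: hos · pi · tal
Counting: 3 parts
= 3 syllables


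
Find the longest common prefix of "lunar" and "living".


Word 1: "lunar"
Word 2: "living"
Comparing from start:
  Pos 0: 'l' == 'l'
  Pos 1: 'u' != 'i' (stop)
LCP = "l" (length 1)


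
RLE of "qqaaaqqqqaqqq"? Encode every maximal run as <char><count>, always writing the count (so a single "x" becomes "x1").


String: "qqaaaqqqqaqqq"
Scanning for consecutive runs:
  'q' x 2
  'a' x 3
  'q' x 4
  'a' x 1
  'q' x 3
RLE = "q2a3q4a1q3"


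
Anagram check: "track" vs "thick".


Word 1: "track" → sorted: ackrt
Word 2: "thick" → sorted: chikt
Same letters? ackrt != chikt
Anagram = No


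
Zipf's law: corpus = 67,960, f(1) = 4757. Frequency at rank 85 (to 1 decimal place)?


Zipf's law: f(r) = f(1) / r
f(1) = 4757
f(85) = 4757 / 85
= 56.0 occurrences


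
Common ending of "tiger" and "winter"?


Word 1: "tiger"
Word 2: "winter"
Comparing from end:
  Pos -1: 'r' == 'r'
  Pos -2: 'e' == 'e'
  Pos -3: 'g' != 't' (stop)
LCS = "er" (length 2)


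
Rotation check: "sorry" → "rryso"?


Word: "sorry", Candidate: "rryso"
Method: check if candidate is substring of word+word
"sorrysorry" contains "rryso"? Yes
Is rotation = Yes


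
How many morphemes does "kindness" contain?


Word: "kindness"
Morphemes: kind / -ness
Each morpheme carries meaning
= 2 morphemes


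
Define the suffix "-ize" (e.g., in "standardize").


Suffix: -ize
Example: standardize = standard + -ize
Meaning = to make


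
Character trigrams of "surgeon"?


Word: "surgeon" (length 7)
Number of trigrams = 7 - 3 + 1 = 5
  Position 0: "sur"
  Position 1: "urg"
  Position 2: "rge"
  Position 3: "geo"
  Position 4: "eon"
Trigrams = "sur", "urg", "rge", "geo", "eon"


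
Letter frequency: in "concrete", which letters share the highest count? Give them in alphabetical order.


Word: "concrete"
Letter counts:
  'c': 2
  'e': 2
  'n': 1
  'o': 1
  'r': 1
  't': 1
Maximum count = 2
Most frequent = 'c', 'e' (2 times each)


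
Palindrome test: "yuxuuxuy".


Word: "yuxuuxuy"
Reversed: "yuxuuxuy"
Forward == Backward? yuxuuxuy == yuxuuxuy
Palindrome = Yes


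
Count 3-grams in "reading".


Word: "reading" (length 7)
Number of 3-grams = length - 3 + 1 = 7 - 3 + 1
= 5


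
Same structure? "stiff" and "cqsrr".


Pattern of "stiff": [0, 1, 2, 3, 3]
Pattern of "cqsrr": [0, 1, 2, 3, 3]
Patterns match
Same pattern = Yes
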